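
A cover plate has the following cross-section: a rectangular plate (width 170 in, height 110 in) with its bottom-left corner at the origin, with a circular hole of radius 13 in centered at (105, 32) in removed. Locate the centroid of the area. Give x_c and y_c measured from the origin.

plate: A = 170 × 110 = 18700.00, centroid at (85.00, 55.00).
hole: A = −π·13² = -530.93, centroid at (105.00, 32.00).
ΣA = 18169.07 in²
ΣAx_c = (18700.00)(85.00) + (-530.93)(105.00) = 1533752.44 in³
ΣAy_c = (18700.00)(55.00) + (-530.93)(32.00) = 1011510.27 in³
x_c = 1533752.44 / 18169.07 = 84.42 in
y_c = 1011510.27 / 18169.07 = 55.67 in

x_c = 84.42 in, y_c = 55.67 in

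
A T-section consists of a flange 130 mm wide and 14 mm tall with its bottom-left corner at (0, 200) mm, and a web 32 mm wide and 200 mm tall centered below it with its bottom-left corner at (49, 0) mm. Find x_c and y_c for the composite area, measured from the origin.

Part | A | x̄ᵢ | ȳᵢ | A·x̄ᵢ | A·ȳᵢ
web | 6400.00 | 65.00 | 100.00 | 416000.00 | 640000.00
flange | 1820.00 | 65.00 | 207.00 | 118300.00 | 376740.00
Σ | 8220.00 |  |  | 534300.00 | 1016740.00
x_c = 534300.00 / 8220.00 = 65.00 mm
y_c = 1016740.00 / 8220.00 = 123.69 mm

x_c = 65.00 mm, y_c = 123.69 mm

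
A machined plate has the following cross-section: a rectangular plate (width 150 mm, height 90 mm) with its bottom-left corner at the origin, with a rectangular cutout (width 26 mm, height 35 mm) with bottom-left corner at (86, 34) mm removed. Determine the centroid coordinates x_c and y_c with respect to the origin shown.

x_c = 73.27 mm, y_c = 44.53 mm

plate: A = 150 × 90 = 13500.00, centroid at (75.00, 45.00).
hole: A = −(26 × 35) = -910.00, centroid at (99.00, 51.50).
ΣA = 12590.00 mm²
ΣAx_c = (13500.00)(75.00) + (-910.00)(99.00) = 922410.00 mm³
ΣAy_c = (13500.00)(45.00) + (-910.00)(51.50) = 560635.00 mm³
x_c = 922410.00 / 12590.00 = 73.27 mm
y_c = 560635.00 / 12590.00 = 44.53 mm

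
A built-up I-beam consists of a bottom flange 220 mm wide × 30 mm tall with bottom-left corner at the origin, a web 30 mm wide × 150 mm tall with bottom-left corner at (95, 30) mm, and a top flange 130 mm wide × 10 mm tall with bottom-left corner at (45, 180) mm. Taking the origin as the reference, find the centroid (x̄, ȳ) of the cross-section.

x̄ = 110.00 mm, ȳ = 65.48 mm

Part | A | x̄ᵢ | ȳᵢ | A·x̄ᵢ | A·ȳᵢ
bottom flange | 6600.00 | 110.00 | 15.00 | 726000.00 | 99000.00
web | 4500.00 | 110.00 | 105.00 | 495000.00 | 472500.00
top flange | 1300.00 | 110.00 | 185.00 | 143000.00 | 240500.00
Σ | 12400.00 |  |  | 1364000.00 | 812000.00
x̄ = 1364000.00 / 12400.00 = 110.00 mm
ȳ = 812000.00 / 12400.00 = 65.48 mm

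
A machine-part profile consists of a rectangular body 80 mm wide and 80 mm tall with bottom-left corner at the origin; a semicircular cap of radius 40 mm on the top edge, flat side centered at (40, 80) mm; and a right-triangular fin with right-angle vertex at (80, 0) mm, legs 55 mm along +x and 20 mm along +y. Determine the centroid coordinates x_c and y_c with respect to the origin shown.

x_c = 43.39 mm, y_c = 53.19 mm

rectangular body: A = 80 × 80 = 6400.00, centroid at (40.00, 40.00).
semicircular top: A = ½π·40² = 2513.27, centroid at (40.00, 96.98).
triangular fin: A = ½·55·20 = 550.00, centroid at (98.33, 6.67).
ΣA = 9463.27 mm²
ΣAx_c = (6400.00)(40.00) + (2513.27)(40.00) + (550.00)(98.33) = 410614.30 mm³
ΣAy_c = (6400.00)(40.00) + (2513.27)(96.98) + (550.00)(6.67) = 503395.26 mm³
x_c = 410614.30 / 9463.27 = 43.39 mm
y_c = 503395.26 / 9463.27 = 53.19 mm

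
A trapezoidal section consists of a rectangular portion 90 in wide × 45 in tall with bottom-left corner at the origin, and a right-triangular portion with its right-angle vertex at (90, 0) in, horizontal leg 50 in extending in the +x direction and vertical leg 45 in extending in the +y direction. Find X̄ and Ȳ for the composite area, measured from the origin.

X̄ = 58.41 in, Ȳ = 20.87 in

Part | A | x̄ᵢ | ȳᵢ | A·x̄ᵢ | A·ȳᵢ
rectangular portion | 4050.00 | 45.00 | 22.50 | 182250.00 | 91125.00
triangular portion | 1125.00 | 106.67 | 15.00 | 120000.00 | 16875.00
Σ | 5175.00 |  |  | 302250.00 | 108000.00
X̄ = 302250.00 / 5175.00 = 58.41 in
Ȳ = 108000.00 / 5175.00 = 20.87 in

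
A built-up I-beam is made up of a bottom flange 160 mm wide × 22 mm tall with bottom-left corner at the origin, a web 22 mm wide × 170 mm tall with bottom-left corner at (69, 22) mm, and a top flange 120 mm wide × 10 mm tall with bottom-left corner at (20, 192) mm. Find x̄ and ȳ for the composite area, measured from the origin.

x̄ = 80.00 mm, ȳ = 79.82 mm

bottom flange: A = 160 × 22 = 3520.00, centroid at (80.00, 11.00).
web: A = 22 × 170 = 3740.00, centroid at (80.00, 107.00).
top flange: A = 120 × 10 = 1200.00, centroid at (80.00, 197.00).
ΣA = 8460.00 mm²
ΣAx̄ = (3520.00)(80.00) + (3740.00)(80.00) + (1200.00)(80.00) = 676800.00 mm³
ΣAȳ = (3520.00)(11.00) + (3740.00)(107.00) + (1200.00)(197.00) = 675300.00 mm³
x̄ = 676800.00 / 8460.00 = 80.00 mm
ȳ = 675300.00 / 8460.00 = 79.82 mm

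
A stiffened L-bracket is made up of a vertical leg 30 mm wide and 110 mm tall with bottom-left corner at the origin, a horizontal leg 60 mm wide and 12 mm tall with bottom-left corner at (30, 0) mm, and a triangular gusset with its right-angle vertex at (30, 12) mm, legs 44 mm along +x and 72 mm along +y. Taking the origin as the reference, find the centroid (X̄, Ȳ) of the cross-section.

X̄ = 29.17 mm, Ȳ = 43.33 mm

Part | A | x̄ᵢ | ȳᵢ | A·x̄ᵢ | A·ȳᵢ
vertical leg | 3300.00 | 15.00 | 55.00 | 49500.00 | 181500.00
horizontal leg | 720.00 | 60.00 | 6.00 | 43200.00 | 4320.00
gusset | 1584.00 | 44.67 | 36.00 | 70752.00 | 57024.00
Σ | 5604.00 |  |  | 163452.00 | 242844.00
X̄ = 163452.00 / 5604.00 = 29.17 mm
Ȳ = 242844.00 / 5604.00 = 43.33 mm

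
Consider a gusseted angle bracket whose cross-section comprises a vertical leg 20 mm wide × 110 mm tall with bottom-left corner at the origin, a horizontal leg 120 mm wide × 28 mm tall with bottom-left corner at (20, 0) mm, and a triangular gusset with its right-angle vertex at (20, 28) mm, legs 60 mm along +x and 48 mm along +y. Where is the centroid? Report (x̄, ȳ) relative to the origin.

Part | A | x̄ᵢ | ȳᵢ | A·x̄ᵢ | A·ȳᵢ
vertical leg | 2200.00 | 10.00 | 55.00 | 22000.00 | 121000.00
horizontal leg | 3360.00 | 80.00 | 14.00 | 268800.00 | 47040.00
gusset | 1440.00 | 40.00 | 44.00 | 57600.00 | 63360.00
Σ | 7000.00 |  |  | 348400.00 | 231400.00
x̄ = 348400.00 / 7000.00 = 49.77 mm
ȳ = 231400.00 / 7000.00 = 33.06 mm

x̄ = 49.77 mm, ȳ = 33.06 mm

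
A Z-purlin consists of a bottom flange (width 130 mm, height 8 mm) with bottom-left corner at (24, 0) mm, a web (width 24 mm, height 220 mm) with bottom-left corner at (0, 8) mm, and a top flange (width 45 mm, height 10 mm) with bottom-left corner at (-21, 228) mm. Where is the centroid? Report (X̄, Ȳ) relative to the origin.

bottom flange: A = 130 × 8 = 1040.00, centroid at (89.00, 4.00).
web: A = 24 × 220 = 5280.00, centroid at (12.00, 118.00).
top flange: A = 45 × 10 = 450.00, centroid at (1.50, 233.00).
ΣA = 6770.00 mm², ΣAX̄ = 156595.00 mm³, ΣAȲ = 732050.00 mm³.
X̄ = 156595.00/6770.00 = 23.13 mm; Ȳ = 732050.00/6770.00 = 108.13 mm.

X̄ = 23.13 mm, Ȳ = 108.13 mm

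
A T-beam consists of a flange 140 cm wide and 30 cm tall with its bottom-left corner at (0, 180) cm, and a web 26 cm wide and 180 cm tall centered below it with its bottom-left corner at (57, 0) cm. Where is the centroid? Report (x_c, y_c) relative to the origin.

Part | A | x̄ᵢ | ȳᵢ | A·x̄ᵢ | A·ȳᵢ
web | 4680.00 | 70.00 | 90.00 | 327600.00 | 421200.00
flange | 4200.00 | 70.00 | 195.00 | 294000.00 | 819000.00
Σ | 8880.00 |  |  | 621600.00 | 1240200.00
x_c = 621600.00 / 8880.00 = 70.00 cm
y_c = 1240200.00 / 8880.00 = 139.66 cm

x_c = 70.00 cm, y_c = 139.66 cm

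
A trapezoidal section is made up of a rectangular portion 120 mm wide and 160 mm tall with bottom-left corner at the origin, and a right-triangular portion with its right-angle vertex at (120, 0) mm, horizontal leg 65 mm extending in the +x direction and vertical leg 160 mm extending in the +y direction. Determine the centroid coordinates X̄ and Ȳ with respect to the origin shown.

Part | A | x̄ᵢ | ȳᵢ | A·x̄ᵢ | A·ȳᵢ
rectangular portion | 19200.00 | 60.00 | 80.00 | 1152000.00 | 1536000.00
triangular portion | 5200.00 | 141.67 | 53.33 | 736666.67 | 277333.33
Σ | 24400.00 |  |  | 1888666.67 | 1813333.33
X̄ = 1888666.67 / 24400.00 = 77.40 mm
Ȳ = 1813333.33 / 24400.00 = 74.32 mm

X̄ = 77.40 mm, Ȳ = 74.32 mm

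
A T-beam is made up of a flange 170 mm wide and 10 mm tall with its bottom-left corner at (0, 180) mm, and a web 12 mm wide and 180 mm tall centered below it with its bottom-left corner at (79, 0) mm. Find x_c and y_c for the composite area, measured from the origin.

x_c = 85.00 mm, y_c = 131.84 mm

web: A = 12 × 180 = 2160.00, centroid at (85.00, 90.00).
flange: A = 170 × 10 = 1700.00, centroid at (85.00, 185.00).
ΣA = 3860.00 mm²
ΣAx_c = (2160.00)(85.00) + (1700.00)(85.00) = 328100.00 mm³
ΣAy_c = (2160.00)(90.00) + (1700.00)(185.00) = 508900.00 mm³
x_c = 328100.00 / 3860.00 = 85.00 mm
y_c = 508900.00 / 3860.00 = 131.84 mm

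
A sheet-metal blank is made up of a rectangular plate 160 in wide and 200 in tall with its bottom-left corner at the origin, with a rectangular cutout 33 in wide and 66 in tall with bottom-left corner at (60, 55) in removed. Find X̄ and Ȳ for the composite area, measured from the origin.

X̄ = 80.26 in, Ȳ = 100.88 in

plate: A = 160 × 200 = 32000.00, centroid at (80.00, 100.00).
hole: A = −(33 × 66) = -2178.00, centroid at (76.50, 88.00).
ΣA = 29822.00 in², ΣAX̄ = 2393383.00 in³, ΣAȲ = 3008336.00 in³.
X̄ = 2393383.00/29822.00 = 80.26 in; Ȳ = 3008336.00/29822.00 = 100.88 in.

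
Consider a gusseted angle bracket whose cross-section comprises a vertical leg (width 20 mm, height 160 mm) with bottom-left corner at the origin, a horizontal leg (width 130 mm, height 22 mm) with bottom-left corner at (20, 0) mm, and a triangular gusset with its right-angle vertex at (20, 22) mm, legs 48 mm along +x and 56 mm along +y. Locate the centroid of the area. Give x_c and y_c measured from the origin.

vertical leg: A = 20 × 160 = 3200.00, centroid at (10.00, 80.00).
horizontal leg: A = 130 × 22 = 2860.00, centroid at (85.00, 11.00).
gusset: A = ½·48·56 = 1344.00, centroid at (36.00, 40.67).
ΣA = 7404.00 mm²
ΣAx_c = (3200.00)(10.00) + (2860.00)(85.00) + (1344.00)(36.00) = 323484.00 mm³
ΣAy_c = (3200.00)(80.00) + (2860.00)(11.00) + (1344.00)(40.67) = 342116.00 mm³
x_c = 323484.00 / 7404.00 = 43.69 mm
y_c = 342116.00 / 7404.00 = 46.21 mm

x_c = 43.69 mm, y_c = 46.21 mm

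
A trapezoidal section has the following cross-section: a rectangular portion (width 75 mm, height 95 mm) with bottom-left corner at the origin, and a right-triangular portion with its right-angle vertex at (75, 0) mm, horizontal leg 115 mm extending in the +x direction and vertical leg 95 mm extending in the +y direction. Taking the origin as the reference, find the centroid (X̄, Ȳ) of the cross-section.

X̄ = 70.41 mm, Ȳ = 40.63 mm

Part | A | x̄ᵢ | ȳᵢ | A·x̄ᵢ | A·ȳᵢ
rectangular portion | 7125.00 | 37.50 | 47.50 | 267187.50 | 338437.50
triangular portion | 5462.50 | 113.33 | 31.67 | 619083.33 | 172979.17
Σ | 12587.50 |  |  | 886270.83 | 511416.67
X̄ = 886270.83 / 12587.50 = 70.41 mm
Ȳ = 511416.67 / 12587.50 = 40.63 mm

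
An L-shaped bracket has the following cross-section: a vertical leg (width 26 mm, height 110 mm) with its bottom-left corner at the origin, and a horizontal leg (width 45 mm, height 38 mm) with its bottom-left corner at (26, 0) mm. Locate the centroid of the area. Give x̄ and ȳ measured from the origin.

x̄ = 26.28 mm, ȳ = 41.53 mm

vertical leg: A = 26 × 110 = 2860.00, centroid at (13.00, 55.00).
horizontal leg: A = 45 × 38 = 1710.00, centroid at (48.50, 19.00).
ΣA = 4570.00 mm², ΣAx̄ = 120115.00 mm³, ΣAȳ = 189790.00 mm³.
x̄ = 120115.00/4570.00 = 26.28 mm; ȳ = 189790.00/4570.00 = 41.53 mm.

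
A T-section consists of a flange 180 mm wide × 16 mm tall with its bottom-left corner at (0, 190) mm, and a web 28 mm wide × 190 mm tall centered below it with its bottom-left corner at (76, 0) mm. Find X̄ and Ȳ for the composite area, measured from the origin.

web: A = 28 × 190 = 5320.00, centroid at (90.00, 95.00).
flange: A = 180 × 16 = 2880.00, centroid at (90.00, 198.00).
ΣA = 8200.00 mm²
ΣAX̄ = (5320.00)(90.00) + (2880.00)(90.00) = 738000.00 mm³
ΣAȲ = (5320.00)(95.00) + (2880.00)(198.00) = 1075640.00 mm³
X̄ = 738000.00 / 8200.00 = 90.00 mm
Ȳ = 1075640.00 / 8200.00 = 131.18 mm

X̄ = 90.00 mm, Ȳ = 131.18 mm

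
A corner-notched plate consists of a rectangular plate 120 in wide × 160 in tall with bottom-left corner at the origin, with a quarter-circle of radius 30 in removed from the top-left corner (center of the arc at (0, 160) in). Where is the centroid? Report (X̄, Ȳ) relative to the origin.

plate: A = 120 × 160 = 19200.00, centroid at (60.00, 80.00).
removed quarter-circle: A = −¼π·30² = -706.86, centroid at (12.73, 147.27).
ΣA = 18493.14 in², ΣAX̄ = 1143000.00 in³, ΣAȲ = 1431902.66 in³.
X̄ = 1143000.00/18493.14 = 61.81 in; Ȳ = 1431902.66/18493.14 = 77.43 in.

X̄ = 61.81 in, Ȳ = 77.43 in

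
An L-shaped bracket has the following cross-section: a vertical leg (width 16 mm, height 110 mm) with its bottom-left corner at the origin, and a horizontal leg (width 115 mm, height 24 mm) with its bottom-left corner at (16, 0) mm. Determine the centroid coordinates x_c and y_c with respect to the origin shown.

vertical leg: A = 16 × 110 = 1760.00, centroid at (8.00, 55.00).
horizontal leg: A = 115 × 24 = 2760.00, centroid at (73.50, 12.00).
ΣA = 4520.00 mm², ΣAx_c = 216940.00 mm³, ΣAy_c = 129920.00 mm³.
x_c = 216940.00/4520.00 = 48.00 mm; y_c = 129920.00/4520.00 = 28.74 mm.

x_c = 48.00 mm, y_c = 28.74 mm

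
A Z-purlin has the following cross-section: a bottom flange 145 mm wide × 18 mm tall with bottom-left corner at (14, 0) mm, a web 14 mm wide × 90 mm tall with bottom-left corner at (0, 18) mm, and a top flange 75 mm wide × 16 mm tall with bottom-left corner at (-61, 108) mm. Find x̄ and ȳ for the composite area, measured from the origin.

bottom flange: A = 145 × 18 = 2610.00, centroid at (86.50, 9.00).
web: A = 14 × 90 = 1260.00, centroid at (7.00, 63.00).
top flange: A = 75 × 16 = 1200.00, centroid at (-23.50, 116.00).
ΣA = 5070.00 mm²
ΣAx̄ = (2610.00)(86.50) + (1260.00)(7.00) + (1200.00)(-23.50) = 206385.00 mm³
ΣAȳ = (2610.00)(9.00) + (1260.00)(63.00) + (1200.00)(116.00) = 242070.00 mm³
x̄ = 206385.00 / 5070.00 = 40.71 mm
ȳ = 242070.00 / 5070.00 = 47.75 mm

x̄ = 40.71 mm, ȳ = 47.75 mm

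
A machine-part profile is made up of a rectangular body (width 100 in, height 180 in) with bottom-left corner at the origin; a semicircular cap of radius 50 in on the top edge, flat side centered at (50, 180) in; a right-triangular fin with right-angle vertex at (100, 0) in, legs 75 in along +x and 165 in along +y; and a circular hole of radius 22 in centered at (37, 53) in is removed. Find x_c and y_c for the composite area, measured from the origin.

x_c = 68.19 in, y_c = 100.40 in

Part | A | x̄ᵢ | ȳᵢ | A·x̄ᵢ | A·ȳᵢ
rectangular body | 18000.00 | 50.00 | 90.00 | 900000.00 | 1620000.00
semicircular top | 3926.99 | 50.00 | 201.22 | 196349.54 | 790191.68
triangular fin | 6187.50 | 125.00 | 55.00 | 773437.50 | 340312.50
hole | -1520.53 | 37.00 | 53.00 | -56259.64 | -80588.13
Σ | 26593.96 |  |  | 1813527.40 | 2669916.05
x_c = 1813527.40 / 26593.96 = 68.19 in
y_c = 2669916.05 / 26593.96 = 100.40 in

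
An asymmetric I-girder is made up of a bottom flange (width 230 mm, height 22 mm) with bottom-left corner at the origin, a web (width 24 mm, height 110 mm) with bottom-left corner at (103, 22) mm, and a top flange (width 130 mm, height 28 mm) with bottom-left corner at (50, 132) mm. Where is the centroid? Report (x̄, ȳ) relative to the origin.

Part | A | x̄ᵢ | ȳᵢ | A·x̄ᵢ | A·ȳᵢ
bottom flange | 5060.00 | 115.00 | 11.00 | 581900.00 | 55660.00
web | 2640.00 | 115.00 | 77.00 | 303600.00 | 203280.00
top flange | 3640.00 | 115.00 | 146.00 | 418600.00 | 531440.00
Σ | 11340.00 |  |  | 1304100.00 | 790380.00
x̄ = 1304100.00 / 11340.00 = 115.00 mm
ȳ = 790380.00 / 11340.00 = 69.70 mm

x̄ = 115.00 mm, ȳ = 69.70 mm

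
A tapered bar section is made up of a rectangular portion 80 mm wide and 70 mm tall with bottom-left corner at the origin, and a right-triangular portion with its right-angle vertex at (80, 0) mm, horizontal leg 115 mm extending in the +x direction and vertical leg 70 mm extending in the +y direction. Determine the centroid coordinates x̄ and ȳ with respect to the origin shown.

Part | A | x̄ᵢ | ȳᵢ | A·x̄ᵢ | A·ȳᵢ
rectangular portion | 5600.00 | 40.00 | 35.00 | 224000.00 | 196000.00
triangular portion | 4025.00 | 118.33 | 23.33 | 476291.67 | 93916.67
Σ | 9625.00 |  |  | 700291.67 | 289916.67
x̄ = 700291.67 / 9625.00 = 72.76 mm
ȳ = 289916.67 / 9625.00 = 30.12 mm

x̄ = 72.76 mm, ȳ = 30.12 mm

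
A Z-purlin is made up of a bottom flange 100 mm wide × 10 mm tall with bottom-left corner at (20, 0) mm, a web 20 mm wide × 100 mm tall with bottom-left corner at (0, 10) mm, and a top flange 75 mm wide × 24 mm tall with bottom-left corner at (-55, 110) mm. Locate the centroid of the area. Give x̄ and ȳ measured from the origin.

x̄ = 12.19 mm, ȳ = 71.79 mm

bottom flange: A = 100 × 10 = 1000.00, centroid at (70.00, 5.00).
web: A = 20 × 100 = 2000.00, centroid at (10.00, 60.00).
top flange: A = 75 × 24 = 1800.00, centroid at (-17.50, 122.00).
ΣA = 4800.00 mm²
ΣAx̄ = (1000.00)(70.00) + (2000.00)(10.00) + (1800.00)(-17.50) = 58500.00 mm³
ΣAȳ = (1000.00)(5.00) + (2000.00)(60.00) + (1800.00)(122.00) = 344600.00 mm³
x̄ = 58500.00 / 4800.00 = 12.19 mm
ȳ = 344600.00 / 4800.00 = 71.79 mm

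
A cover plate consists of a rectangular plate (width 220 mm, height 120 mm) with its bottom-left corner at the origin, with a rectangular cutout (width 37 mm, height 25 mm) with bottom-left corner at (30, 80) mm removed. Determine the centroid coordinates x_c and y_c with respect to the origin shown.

Part | A | x̄ᵢ | ȳᵢ | A·x̄ᵢ | A·ȳᵢ
plate | 26400.00 | 110.00 | 60.00 | 2904000.00 | 1584000.00
hole | -925.00 | 48.50 | 92.50 | -44862.50 | -85562.50
Σ | 25475.00 |  |  | 2859137.50 | 1498437.50
x_c = 2859137.50 / 25475.00 = 112.23 mm
y_c = 1498437.50 / 25475.00 = 58.82 mm

x_c = 112.23 mm, y_c = 58.82 mm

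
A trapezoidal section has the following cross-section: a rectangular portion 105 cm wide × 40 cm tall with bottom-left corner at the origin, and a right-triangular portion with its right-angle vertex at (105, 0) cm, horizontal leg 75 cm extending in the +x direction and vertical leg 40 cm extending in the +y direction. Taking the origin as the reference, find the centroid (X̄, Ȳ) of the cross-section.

rectangular portion: A = 105 × 40 = 4200.00, centroid at (52.50, 20.00).
triangular portion: A = ½·75·40 = 1500.00, centroid at (130.00, 13.33).
ΣA = 5700.00 cm²
ΣAX̄ = (4200.00)(52.50) + (1500.00)(130.00) = 415500.00 cm³
ΣAȲ = (4200.00)(20.00) + (1500.00)(13.33) = 104000.00 cm³
X̄ = 415500.00 / 5700.00 = 72.89 cm
Ȳ = 104000.00 / 5700.00 = 18.25 cm

X̄ = 72.89 cm, Ȳ = 18.25 cm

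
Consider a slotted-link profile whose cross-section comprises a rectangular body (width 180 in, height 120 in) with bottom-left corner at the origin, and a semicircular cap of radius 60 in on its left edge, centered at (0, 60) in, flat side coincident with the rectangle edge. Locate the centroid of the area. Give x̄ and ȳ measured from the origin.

x̄ = 66.04 in, ȳ = 60.00 in

rectangular body: A = 180 × 120 = 21600.00, centroid at (90.00, 60.00).
semicircular end: A = ½π·60² = 5654.87, centroid at (-25.46, 60.00).
ΣA = 27254.87 in²
ΣAx̄ = (21600.00)(90.00) + (5654.87)(-25.46) = 1800000.00 in³
ΣAȳ = (21600.00)(60.00) + (5654.87)(60.00) = 1635292.01 in³
x̄ = 1800000.00 / 27254.87 = 66.04 in
ȳ = 1635292.01 / 27254.87 = 60.00 in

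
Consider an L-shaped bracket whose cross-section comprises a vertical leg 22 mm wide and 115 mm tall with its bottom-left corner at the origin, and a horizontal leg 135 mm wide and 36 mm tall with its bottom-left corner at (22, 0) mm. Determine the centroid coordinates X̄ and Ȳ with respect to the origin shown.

X̄ = 62.63 mm, Ȳ = 31.52 mm

Part | A | x̄ᵢ | ȳᵢ | A·x̄ᵢ | A·ȳᵢ
vertical leg | 2530.00 | 11.00 | 57.50 | 27830.00 | 145475.00
horizontal leg | 4860.00 | 89.50 | 18.00 | 434970.00 | 87480.00
Σ | 7390.00 |  |  | 462800.00 | 232955.00
X̄ = 462800.00 / 7390.00 = 62.63 mm
Ȳ = 232955.00 / 7390.00 = 31.52 mm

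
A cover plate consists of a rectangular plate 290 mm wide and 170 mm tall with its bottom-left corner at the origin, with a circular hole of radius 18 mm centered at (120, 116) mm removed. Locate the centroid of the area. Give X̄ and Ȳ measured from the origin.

X̄ = 145.53 mm, Ȳ = 84.35 mm

plate: A = 290 × 170 = 49300.00, centroid at (145.00, 85.00).
hole: A = −π·18² = -1017.88, centroid at (120.00, 116.00).
ΣA = 48282.12 mm²
ΣAX̄ = (49300.00)(145.00) + (-1017.88)(120.00) = 7026354.88 mm³
ΣAȲ = (49300.00)(85.00) + (-1017.88)(116.00) = 4072426.38 mm³
X̄ = 7026354.88 / 48282.12 = 145.53 mm
Ȳ = 4072426.38 / 48282.12 = 84.35 mm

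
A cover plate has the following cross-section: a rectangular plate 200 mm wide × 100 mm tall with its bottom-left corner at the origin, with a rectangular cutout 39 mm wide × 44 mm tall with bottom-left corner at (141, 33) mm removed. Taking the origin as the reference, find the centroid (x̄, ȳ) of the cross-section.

plate: A = 200 × 100 = 20000.00, centroid at (100.00, 50.00).
hole: A = −(39 × 44) = -1716.00, centroid at (160.50, 55.00).
ΣA = 18284.00 mm², ΣAx̄ = 1724582.00 mm³, ΣAȳ = 905620.00 mm³.
x̄ = 1724582.00/18284.00 = 94.32 mm; ȳ = 905620.00/18284.00 = 49.53 mm.

x̄ = 94.32 mm, ȳ = 49.53 mm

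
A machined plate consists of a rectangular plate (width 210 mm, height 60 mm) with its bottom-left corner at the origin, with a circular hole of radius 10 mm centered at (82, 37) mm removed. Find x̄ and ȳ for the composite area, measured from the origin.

x̄ = 105.59 mm, ȳ = 29.82 mm

plate: A = 210 × 60 = 12600.00, centroid at (105.00, 30.00).
hole: A = −π·10² = -314.16, centroid at (82.00, 37.00).
ΣA = 12285.84 mm², ΣAx̄ = 1297238.94 mm³, ΣAȳ = 366376.11 mm³.
x̄ = 1297238.94/12285.84 = 105.59 mm; ȳ = 366376.11/12285.84 = 29.82 mm.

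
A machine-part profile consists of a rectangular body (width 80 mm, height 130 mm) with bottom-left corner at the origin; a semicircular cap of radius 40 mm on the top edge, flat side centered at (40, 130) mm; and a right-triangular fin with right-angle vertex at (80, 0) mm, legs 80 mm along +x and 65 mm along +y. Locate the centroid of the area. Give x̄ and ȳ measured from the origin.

x̄ = 51.17 mm, ȳ = 71.02 mm

rectangular body: A = 80 × 130 = 10400.00, centroid at (40.00, 65.00).
semicircular top: A = ½π·40² = 2513.27, centroid at (40.00, 146.98).
triangular fin: A = ½·80·65 = 2600.00, centroid at (106.67, 21.67).
ΣA = 15513.27 mm², ΣAx̄ = 793864.30 mm³, ΣAȳ = 1101725.64 mm³.
x̄ = 793864.30/15513.27 = 51.17 mm; ȳ = 1101725.64/15513.27 = 71.02 mm.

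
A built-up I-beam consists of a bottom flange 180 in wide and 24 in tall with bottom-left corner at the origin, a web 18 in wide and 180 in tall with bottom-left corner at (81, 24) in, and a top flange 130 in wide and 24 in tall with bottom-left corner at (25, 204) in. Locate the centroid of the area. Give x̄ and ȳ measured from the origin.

x̄ = 90.00 in, ȳ = 102.54 in

bottom flange: A = 180 × 24 = 4320.00, centroid at (90.00, 12.00).
web: A = 18 × 180 = 3240.00, centroid at (90.00, 114.00).
top flange: A = 130 × 24 = 3120.00, centroid at (90.00, 216.00).
ΣA = 10680.00 in²
ΣAx̄ = (4320.00)(90.00) + (3240.00)(90.00) + (3120.00)(90.00) = 961200.00 in³
ΣAȳ = (4320.00)(12.00) + (3240.00)(114.00) + (3120.00)(216.00) = 1095120.00 in³
x̄ = 961200.00 / 10680.00 = 90.00 in
ȳ = 1095120.00 / 10680.00 = 102.54 in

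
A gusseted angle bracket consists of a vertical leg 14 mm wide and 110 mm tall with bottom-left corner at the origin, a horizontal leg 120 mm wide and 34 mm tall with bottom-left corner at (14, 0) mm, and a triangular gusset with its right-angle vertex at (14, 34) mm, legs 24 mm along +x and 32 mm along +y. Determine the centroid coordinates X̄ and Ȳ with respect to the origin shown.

X̄ = 53.49 mm, Ȳ = 28.52 mm

vertical leg: A = 14 × 110 = 1540.00, centroid at (7.00, 55.00).
horizontal leg: A = 120 × 34 = 4080.00, centroid at (74.00, 17.00).
gusset: A = ½·24·32 = 384.00, centroid at (22.00, 44.67).
ΣA = 6004.00 mm², ΣAX̄ = 321148.00 mm³, ΣAȲ = 171212.00 mm³.
X̄ = 321148.00/6004.00 = 53.49 mm; Ȳ = 171212.00/6004.00 = 28.52 mm.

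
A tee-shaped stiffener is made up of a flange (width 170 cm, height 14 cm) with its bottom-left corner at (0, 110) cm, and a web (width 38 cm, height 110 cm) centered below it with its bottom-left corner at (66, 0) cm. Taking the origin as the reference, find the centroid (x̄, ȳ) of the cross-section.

x̄ = 85.00 cm, ȳ = 77.49 cm

Part | A | x̄ᵢ | ȳᵢ | A·x̄ᵢ | A·ȳᵢ
web | 4180.00 | 85.00 | 55.00 | 355300.00 | 229900.00
flange | 2380.00 | 85.00 | 117.00 | 202300.00 | 278460.00
Σ | 6560.00 |  |  | 557600.00 | 508360.00
x̄ = 557600.00 / 6560.00 = 85.00 cm
ȳ = 508360.00 / 6560.00 = 77.49 cm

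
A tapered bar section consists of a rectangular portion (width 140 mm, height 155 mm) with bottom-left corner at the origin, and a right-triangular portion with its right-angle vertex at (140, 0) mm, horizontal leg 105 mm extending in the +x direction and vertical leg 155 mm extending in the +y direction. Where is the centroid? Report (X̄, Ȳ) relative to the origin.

rectangular portion: A = 140 × 155 = 21700.00, centroid at (70.00, 77.50).
triangular portion: A = ½·105·155 = 8137.50, centroid at (175.00, 51.67).
ΣA = 29837.50 mm²
ΣAX̄ = (21700.00)(70.00) + (8137.50)(175.00) = 2943062.50 mm³
ΣAȲ = (21700.00)(77.50) + (8137.50)(51.67) = 2102187.50 mm³
X̄ = 2943062.50 / 29837.50 = 98.64 mm
Ȳ = 2102187.50 / 29837.50 = 70.45 mm

X̄ = 98.64 mm, Ȳ = 70.45 mm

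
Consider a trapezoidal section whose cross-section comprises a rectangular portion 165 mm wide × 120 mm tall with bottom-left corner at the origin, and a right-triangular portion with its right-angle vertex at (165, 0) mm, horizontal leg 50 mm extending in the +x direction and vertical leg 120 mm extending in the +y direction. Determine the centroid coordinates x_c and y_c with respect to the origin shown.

x_c = 95.55 mm, y_c = 57.37 mm

rectangular portion: A = 165 × 120 = 19800.00, centroid at (82.50, 60.00).
triangular portion: A = ½·50·120 = 3000.00, centroid at (181.67, 40.00).
ΣA = 22800.00 mm², ΣAx_c = 2178500.00 mm³, ΣAy_c = 1308000.00 mm³.
x_c = 2178500.00/22800.00 = 95.55 mm; y_c = 1308000.00/22800.00 = 57.37 mm.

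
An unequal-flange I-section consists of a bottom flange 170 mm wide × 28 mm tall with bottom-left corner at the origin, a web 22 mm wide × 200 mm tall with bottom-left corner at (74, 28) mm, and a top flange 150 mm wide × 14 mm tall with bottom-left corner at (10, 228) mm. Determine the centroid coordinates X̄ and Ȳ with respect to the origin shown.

X̄ = 85.00 mm, Ȳ = 99.76 mm

bottom flange: A = 170 × 28 = 4760.00, centroid at (85.00, 14.00).
web: A = 22 × 200 = 4400.00, centroid at (85.00, 128.00).
top flange: A = 150 × 14 = 2100.00, centroid at (85.00, 235.00).
ΣA = 11260.00 mm², ΣAX̄ = 957100.00 mm³, ΣAȲ = 1123340.00 mm³.
X̄ = 957100.00/11260.00 = 85.00 mm; Ȳ = 1123340.00/11260.00 = 99.76 mm.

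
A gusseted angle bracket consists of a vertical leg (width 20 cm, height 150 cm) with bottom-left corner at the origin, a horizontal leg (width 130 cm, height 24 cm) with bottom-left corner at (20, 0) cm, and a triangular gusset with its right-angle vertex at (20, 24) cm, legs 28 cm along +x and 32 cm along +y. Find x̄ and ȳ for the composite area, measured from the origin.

x̄ = 46.95 cm, ȳ = 42.32 cm

vertical leg: A = 20 × 150 = 3000.00, centroid at (10.00, 75.00).
horizontal leg: A = 130 × 24 = 3120.00, centroid at (85.00, 12.00).
gusset: A = ½·28·32 = 448.00, centroid at (29.33, 34.67).
ΣA = 6568.00 cm²
ΣAx̄ = (3000.00)(10.00) + (3120.00)(85.00) + (448.00)(29.33) = 308341.33 cm³
ΣAȳ = (3000.00)(75.00) + (3120.00)(12.00) + (448.00)(34.67) = 277970.67 cm³
x̄ = 308341.33 / 6568.00 = 46.95 cm
ȳ = 277970.67 / 6568.00 = 42.32 cm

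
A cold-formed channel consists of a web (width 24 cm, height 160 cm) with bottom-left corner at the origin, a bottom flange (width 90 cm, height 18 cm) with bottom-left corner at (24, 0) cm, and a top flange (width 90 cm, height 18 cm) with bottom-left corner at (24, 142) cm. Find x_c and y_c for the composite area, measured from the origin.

x_c = 38.08 cm, y_c = 80.00 cm

web: A = 24 × 160 = 3840.00, centroid at (12.00, 80.00).
bottom flange: A = 90 × 18 = 1620.00, centroid at (69.00, 9.00).
top flange: A = 90 × 18 = 1620.00, centroid at (69.00, 151.00).
ΣA = 7080.00 cm²
ΣAx_c = (3840.00)(12.00) + (1620.00)(69.00) + (1620.00)(69.00) = 269640.00 cm³
ΣAy_c = (3840.00)(80.00) + (1620.00)(9.00) + (1620.00)(151.00) = 566400.00 cm³
x_c = 269640.00 / 7080.00 = 38.08 cm
y_c = 566400.00 / 7080.00 = 80.00 cm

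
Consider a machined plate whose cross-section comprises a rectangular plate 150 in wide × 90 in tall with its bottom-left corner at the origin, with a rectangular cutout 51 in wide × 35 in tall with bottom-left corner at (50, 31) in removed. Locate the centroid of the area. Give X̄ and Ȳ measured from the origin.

plate: A = 150 × 90 = 13500.00, centroid at (75.00, 45.00).
hole: A = −(51 × 35) = -1785.00, centroid at (75.50, 48.50).
ΣA = 11715.00 in², ΣAX̄ = 877732.50 in³, ΣAȲ = 520927.50 in³.
X̄ = 877732.50/11715.00 = 74.92 in; Ȳ = 520927.50/11715.00 = 44.47 in.

X̄ = 74.92 in, Ȳ = 44.47 in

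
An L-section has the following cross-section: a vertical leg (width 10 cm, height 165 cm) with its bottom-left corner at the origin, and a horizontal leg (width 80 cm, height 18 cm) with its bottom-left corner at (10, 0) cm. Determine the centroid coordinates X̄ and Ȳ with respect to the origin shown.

vertical leg: A = 10 × 165 = 1650.00, centroid at (5.00, 82.50).
horizontal leg: A = 80 × 18 = 1440.00, centroid at (50.00, 9.00).
ΣA = 3090.00 cm², ΣAX̄ = 80250.00 cm³, ΣAȲ = 149085.00 cm³.
X̄ = 80250.00/3090.00 = 25.97 cm; Ȳ = 149085.00/3090.00 = 48.25 cm.

X̄ = 25.97 cm, Ȳ = 48.25 cm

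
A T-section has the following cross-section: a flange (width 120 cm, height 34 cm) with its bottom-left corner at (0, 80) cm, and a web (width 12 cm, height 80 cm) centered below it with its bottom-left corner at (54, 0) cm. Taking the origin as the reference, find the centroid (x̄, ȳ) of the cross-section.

x̄ = 60.00 cm, ȳ = 86.14 cm

web: A = 12 × 80 = 960.00, centroid at (60.00, 40.00).
flange: A = 120 × 34 = 4080.00, centroid at (60.00, 97.00).
ΣA = 5040.00 cm², ΣAx̄ = 302400.00 cm³, ΣAȳ = 434160.00 cm³.
x̄ = 302400.00/5040.00 = 60.00 cm; ȳ = 434160.00/5040.00 = 86.14 cm.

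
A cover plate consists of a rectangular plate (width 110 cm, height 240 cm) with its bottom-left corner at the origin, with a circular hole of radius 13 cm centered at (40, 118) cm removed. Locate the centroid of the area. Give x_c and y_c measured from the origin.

x_c = 55.31 cm, y_c = 120.04 cm

plate: A = 110 × 240 = 26400.00, centroid at (55.00, 120.00).
hole: A = −π·13² = -530.93, centroid at (40.00, 118.00).
ΣA = 25869.07 cm², ΣAx_c = 1430762.83 cm³, ΣAy_c = 3105350.36 cm³.
x_c = 1430762.83/25869.07 = 55.31 cm; y_c = 3105350.36/25869.07 = 120.04 cm.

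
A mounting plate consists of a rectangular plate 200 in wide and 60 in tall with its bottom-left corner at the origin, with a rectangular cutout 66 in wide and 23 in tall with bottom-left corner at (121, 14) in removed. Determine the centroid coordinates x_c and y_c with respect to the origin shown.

plate: A = 200 × 60 = 12000.00, centroid at (100.00, 30.00).
hole: A = −(66 × 23) = -1518.00, centroid at (154.00, 25.50).
ΣA = 10482.00 in², ΣAx_c = 966228.00 in³, ΣAy_c = 321291.00 in³.
x_c = 966228.00/10482.00 = 92.18 in; y_c = 321291.00/10482.00 = 30.65 in.

x_c = 92.18 in, y_c = 30.65 in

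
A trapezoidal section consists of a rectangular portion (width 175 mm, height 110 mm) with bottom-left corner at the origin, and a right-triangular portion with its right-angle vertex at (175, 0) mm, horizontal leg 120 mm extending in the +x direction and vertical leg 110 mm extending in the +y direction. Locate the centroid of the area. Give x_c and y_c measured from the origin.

x_c = 120.05 mm, y_c = 50.32 mm

rectangular portion: A = 175 × 110 = 19250.00, centroid at (87.50, 55.00).
triangular portion: A = ½·120·110 = 6600.00, centroid at (215.00, 36.67).
ΣA = 25850.00 mm², ΣAx_c = 3103375.00 mm³, ΣAy_c = 1300750.00 mm³.
x_c = 3103375.00/25850.00 = 120.05 mm; y_c = 1300750.00/25850.00 = 50.32 mm.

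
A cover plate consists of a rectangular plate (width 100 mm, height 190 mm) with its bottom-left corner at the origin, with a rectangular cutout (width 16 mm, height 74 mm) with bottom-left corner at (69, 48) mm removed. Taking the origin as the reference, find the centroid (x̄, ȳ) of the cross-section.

x̄ = 48.21 mm, ȳ = 95.66 mm

Part | A | x̄ᵢ | ȳᵢ | A·x̄ᵢ | A·ȳᵢ
plate | 19000.00 | 50.00 | 95.00 | 950000.00 | 1805000.00
hole | -1184.00 | 77.00 | 85.00 | -91168.00 | -100640.00
Σ | 17816.00 |  |  | 858832.00 | 1704360.00
x̄ = 858832.00 / 17816.00 = 48.21 mm
ȳ = 1704360.00 / 17816.00 = 95.66 mm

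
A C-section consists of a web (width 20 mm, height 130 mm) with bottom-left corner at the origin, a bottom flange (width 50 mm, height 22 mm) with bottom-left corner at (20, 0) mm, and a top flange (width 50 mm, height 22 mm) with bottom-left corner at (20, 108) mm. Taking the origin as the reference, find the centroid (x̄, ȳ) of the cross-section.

Part | A | x̄ᵢ | ȳᵢ | A·x̄ᵢ | A·ȳᵢ
web | 2600.00 | 10.00 | 65.00 | 26000.00 | 169000.00
bottom flange | 1100.00 | 45.00 | 11.00 | 49500.00 | 12100.00
top flange | 1100.00 | 45.00 | 119.00 | 49500.00 | 130900.00
Σ | 4800.00 |  |  | 125000.00 | 312000.00
x̄ = 125000.00 / 4800.00 = 26.04 mm
ȳ = 312000.00 / 4800.00 = 65.00 mm

x̄ = 26.04 mm, ȳ = 65.00 mm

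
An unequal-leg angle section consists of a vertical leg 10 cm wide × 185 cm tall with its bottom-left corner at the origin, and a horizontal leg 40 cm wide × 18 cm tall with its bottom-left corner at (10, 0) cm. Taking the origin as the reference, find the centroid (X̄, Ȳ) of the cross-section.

vertical leg: A = 10 × 185 = 1850.00, centroid at (5.00, 92.50).
horizontal leg: A = 40 × 18 = 720.00, centroid at (30.00, 9.00).
ΣA = 2570.00 cm²
ΣAX̄ = (1850.00)(5.00) + (720.00)(30.00) = 30850.00 cm³
ΣAȲ = (1850.00)(92.50) + (720.00)(9.00) = 177605.00 cm³
X̄ = 30850.00 / 2570.00 = 12.00 cm
Ȳ = 177605.00 / 2570.00 = 69.11 cm

X̄ = 12.00 cm, Ȳ = 69.11 cm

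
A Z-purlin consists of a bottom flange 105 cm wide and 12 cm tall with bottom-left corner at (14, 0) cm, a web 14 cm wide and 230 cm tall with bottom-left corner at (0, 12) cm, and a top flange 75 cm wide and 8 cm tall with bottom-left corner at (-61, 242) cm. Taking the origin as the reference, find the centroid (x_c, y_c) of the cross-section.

x_c = 18.16 cm, y_c = 111.04 cm

Part | A | x̄ᵢ | ȳᵢ | A·x̄ᵢ | A·ȳᵢ
bottom flange | 1260.00 | 66.50 | 6.00 | 83790.00 | 7560.00
web | 3220.00 | 7.00 | 127.00 | 22540.00 | 408940.00
top flange | 600.00 | -23.50 | 246.00 | -14100.00 | 147600.00
Σ | 5080.00 |  |  | 92230.00 | 564100.00
x_c = 92230.00 / 5080.00 = 18.16 cm
y_c = 564100.00 / 5080.00 = 111.04 cm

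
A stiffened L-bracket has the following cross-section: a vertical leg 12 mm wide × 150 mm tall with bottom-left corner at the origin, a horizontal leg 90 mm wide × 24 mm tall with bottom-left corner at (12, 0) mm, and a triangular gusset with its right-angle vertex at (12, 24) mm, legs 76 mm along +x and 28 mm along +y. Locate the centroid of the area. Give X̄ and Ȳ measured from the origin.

vertical leg: A = 12 × 150 = 1800.00, centroid at (6.00, 75.00).
horizontal leg: A = 90 × 24 = 2160.00, centroid at (57.00, 12.00).
gusset: A = ½·76·28 = 1064.00, centroid at (37.33, 33.33).
ΣA = 5024.00 mm², ΣAX̄ = 173642.67 mm³, ΣAȲ = 196386.67 mm³.
X̄ = 173642.67/5024.00 = 34.56 mm; Ȳ = 196386.67/5024.00 = 39.09 mm.

X̄ = 34.56 mm, Ȳ = 39.09 mm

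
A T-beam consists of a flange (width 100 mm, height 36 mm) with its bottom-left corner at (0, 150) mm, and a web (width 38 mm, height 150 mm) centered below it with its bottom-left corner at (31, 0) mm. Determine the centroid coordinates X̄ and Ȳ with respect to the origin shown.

web: A = 38 × 150 = 5700.00, centroid at (50.00, 75.00).
flange: A = 100 × 36 = 3600.00, centroid at (50.00, 168.00).
ΣA = 9300.00 mm²
ΣAX̄ = (5700.00)(50.00) + (3600.00)(50.00) = 465000.00 mm³
ΣAȲ = (5700.00)(75.00) + (3600.00)(168.00) = 1032300.00 mm³
X̄ = 465000.00 / 9300.00 = 50.00 mm
Ȳ = 1032300.00 / 9300.00 = 111.00 mm

X̄ = 50.00 mm, Ȳ = 111.00 mm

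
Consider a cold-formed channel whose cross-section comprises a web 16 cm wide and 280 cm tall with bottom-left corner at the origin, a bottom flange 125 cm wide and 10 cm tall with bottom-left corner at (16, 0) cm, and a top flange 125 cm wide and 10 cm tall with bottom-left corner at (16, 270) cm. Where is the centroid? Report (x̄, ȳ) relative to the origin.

x̄ = 33.25 cm, ȳ = 140.00 cm

web: A = 16 × 280 = 4480.00, centroid at (8.00, 140.00).
bottom flange: A = 125 × 10 = 1250.00, centroid at (78.50, 5.00).
top flange: A = 125 × 10 = 1250.00, centroid at (78.50, 275.00).
ΣA = 6980.00 cm²
ΣAx̄ = (4480.00)(8.00) + (1250.00)(78.50) + (1250.00)(78.50) = 232090.00 cm³
ΣAȳ = (4480.00)(140.00) + (1250.00)(5.00) + (1250.00)(275.00) = 977200.00 cm³
x̄ = 232090.00 / 6980.00 = 33.25 cm
ȳ = 977200.00 / 6980.00 = 140.00 cm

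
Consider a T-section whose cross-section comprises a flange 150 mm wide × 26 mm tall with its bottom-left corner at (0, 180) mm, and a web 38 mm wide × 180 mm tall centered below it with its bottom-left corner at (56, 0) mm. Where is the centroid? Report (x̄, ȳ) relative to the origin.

x̄ = 75.00 mm, ȳ = 127.40 mm

Part | A | x̄ᵢ | ȳᵢ | A·x̄ᵢ | A·ȳᵢ
web | 6840.00 | 75.00 | 90.00 | 513000.00 | 615600.00
flange | 3900.00 | 75.00 | 193.00 | 292500.00 | 752700.00
Σ | 10740.00 |  |  | 805500.00 | 1368300.00
x̄ = 805500.00 / 10740.00 = 75.00 mm
ȳ = 1368300.00 / 10740.00 = 127.40 mm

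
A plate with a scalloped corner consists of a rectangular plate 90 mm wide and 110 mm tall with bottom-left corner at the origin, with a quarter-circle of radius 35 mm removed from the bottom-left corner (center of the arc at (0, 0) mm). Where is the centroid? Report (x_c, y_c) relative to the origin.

x_c = 48.24 mm, y_c = 59.32 mm

plate: A = 90 × 110 = 9900.00, centroid at (45.00, 55.00).
removed quarter-circle: A = −¼π·35² = -962.11, centroid at (14.85, 14.85).
ΣA = 8937.89 mm², ΣAx_c = 431208.33 mm³, ΣAy_c = 530208.33 mm³.
x_c = 431208.33/8937.89 = 48.24 mm; y_c = 530208.33/8937.89 = 59.32 mm.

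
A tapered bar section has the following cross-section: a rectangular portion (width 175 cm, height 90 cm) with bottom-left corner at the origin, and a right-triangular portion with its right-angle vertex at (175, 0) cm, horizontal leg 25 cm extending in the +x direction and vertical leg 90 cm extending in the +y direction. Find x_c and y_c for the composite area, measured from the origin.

x_c = 93.89 cm, y_c = 44.00 cm

rectangular portion: A = 175 × 90 = 15750.00, centroid at (87.50, 45.00).
triangular portion: A = ½·25·90 = 1125.00, centroid at (183.33, 30.00).
ΣA = 16875.00 cm²
ΣAx_c = (15750.00)(87.50) + (1125.00)(183.33) = 1584375.00 cm³
ΣAy_c = (15750.00)(45.00) + (1125.00)(30.00) = 742500.00 cm³
x_c = 1584375.00 / 16875.00 = 93.89 cm
y_c = 742500.00 / 16875.00 = 44.00 cm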